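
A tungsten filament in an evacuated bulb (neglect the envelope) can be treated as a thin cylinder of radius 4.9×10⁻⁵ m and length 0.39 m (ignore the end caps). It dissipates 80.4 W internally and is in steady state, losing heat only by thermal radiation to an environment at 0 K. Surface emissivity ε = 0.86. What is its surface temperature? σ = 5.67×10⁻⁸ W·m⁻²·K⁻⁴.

Steady state: internal power = radiated power, P = εσA T⁴.
Radiating area A = 2πrL = 1.201×10⁻⁴ m².
T⁴ = P/(εσA) = 80.4/(0.86·5.67×10⁻⁸·1.201×10⁻⁴) = 1.373×10¹³ K⁴.
T = (1.373×10¹³)^(1/4).

T ≈ 1930 K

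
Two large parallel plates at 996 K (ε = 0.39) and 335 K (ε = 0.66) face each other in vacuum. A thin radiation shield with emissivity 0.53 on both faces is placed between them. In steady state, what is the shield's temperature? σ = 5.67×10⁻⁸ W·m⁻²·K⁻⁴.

T_s ≈ 801 K

In steady state the net flux on the hot side equals that on the cold side.
σ(T₁⁴−T_s⁴)/D₁ = σ(T_s⁴−T₂⁴)/D₂, with D₁ = 1/ε₁+1/ε_s−1 = 3.451, D₂ = 1/ε_s+1/ε₂−1 = 2.402.
Solve for T_s⁴: T_s⁴ = (D₂·T₁⁴ + D₁·T₂⁴)/(D₁+D₂) = 4.113×10¹¹ K⁴.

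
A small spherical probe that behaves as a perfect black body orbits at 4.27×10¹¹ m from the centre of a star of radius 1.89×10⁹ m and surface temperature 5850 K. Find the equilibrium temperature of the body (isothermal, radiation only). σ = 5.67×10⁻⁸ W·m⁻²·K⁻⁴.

T ≈ 275 K

The star's surface emits σT_*⁴; at distance d the flux is S = σT_*⁴(R_*/d)².
S = 5.67×10⁻⁸·(5850)⁴·(1.89×10⁹/4.27×10¹¹)² = 1301 W/m².
For an isothermal sphere T⁴ = (1−a)S/(4σ) = 5.736×10⁹ K⁴.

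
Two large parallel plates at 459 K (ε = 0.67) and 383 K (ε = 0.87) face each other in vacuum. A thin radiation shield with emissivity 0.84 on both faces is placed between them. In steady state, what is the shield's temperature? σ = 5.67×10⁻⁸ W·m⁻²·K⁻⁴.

T_s ≈ 422 K

In steady state the net flux on the hot side equals that on the cold side.
σ(T₁⁴−T_s⁴)/D₁ = σ(T_s⁴−T₂⁴)/D₂, with D₁ = 1/ε₁+1/ε_s−1 = 1.683, D₂ = 1/ε_s+1/ε₂−1 = 1.340.
Solve for T_s⁴: T_s⁴ = (D₂·T₁⁴ + D₁·T₂⁴)/(D₁+D₂) = 3.165×10¹⁰ K⁴.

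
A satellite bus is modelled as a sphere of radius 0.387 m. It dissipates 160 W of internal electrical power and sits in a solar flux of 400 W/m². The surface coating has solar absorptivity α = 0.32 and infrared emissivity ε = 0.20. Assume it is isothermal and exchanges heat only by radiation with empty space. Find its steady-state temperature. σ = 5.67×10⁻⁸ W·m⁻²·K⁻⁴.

T ≈ 319 K

At steady state, absorbed solar power + internal power = radiated power.
Absorbed: α·S·A_cross = 0.32·400·0.4705 = 60.23 W (cross-section πr²).
Total input = 60.23 + 160 = 220.2 W.
Radiated: εσ·A_surf·T⁴ with A_surf = 4πr² = 1.882 m².
T⁴ = 220.2/(0.20·5.67×10⁻⁸·1.882) = 1.032×10¹⁰ K⁴.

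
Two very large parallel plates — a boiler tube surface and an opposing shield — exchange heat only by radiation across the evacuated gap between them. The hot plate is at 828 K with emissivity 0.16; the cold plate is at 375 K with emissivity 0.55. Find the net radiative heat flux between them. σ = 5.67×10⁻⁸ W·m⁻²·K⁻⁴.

For two infinite grey parallel plates, q = σ(T₁⁴ − T₂⁴)/(1/ε₁ + 1/ε₂ − 1).
T₁⁴ − T₂⁴ = 4.700×10¹¹ − 1.978×10¹⁰ = 4.503×10¹¹ K⁴.
1/ε₁ + 1/ε₂ − 1 = 6.250 + 1.818 − 1 = 7.068.
q = 5.67×10⁻⁸ × 4.503×10¹¹ / 7.068.

q ≈ 3610 W/m²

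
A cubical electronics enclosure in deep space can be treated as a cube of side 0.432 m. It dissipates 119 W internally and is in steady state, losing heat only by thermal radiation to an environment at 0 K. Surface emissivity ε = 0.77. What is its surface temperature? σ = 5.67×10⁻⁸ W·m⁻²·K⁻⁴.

T ≈ 222 K

Steady state: internal power = radiated power, P = εσA T⁴.
Radiating area A = 6L² = 1.120 m².
T⁴ = P/(εσA) = 119/(0.77·5.67×10⁻⁸·1.120) = 2.434×10⁹ K⁴.
T = (2.434×10⁹)^(1/4).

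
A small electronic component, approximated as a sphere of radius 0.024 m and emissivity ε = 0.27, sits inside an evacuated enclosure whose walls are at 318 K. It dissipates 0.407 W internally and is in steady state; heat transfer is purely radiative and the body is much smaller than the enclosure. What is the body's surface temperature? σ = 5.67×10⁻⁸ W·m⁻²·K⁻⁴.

For a small grey body in a large enclosure, net radiated power = εσA(T⁴ − T_w⁴).
Steady state: P = εσA(T⁴ − T_w⁴) with A = 4πr² = 0.007238 m².
T⁴ = P/(εσA) + T_w⁴ = 0.407/(0.27·5.67×10⁻⁸·0.007238) + (318)⁴
    = 3.673×10⁹ + 1.023×10¹⁰ = 1.390×10¹⁰ K⁴.

T ≈ 343 K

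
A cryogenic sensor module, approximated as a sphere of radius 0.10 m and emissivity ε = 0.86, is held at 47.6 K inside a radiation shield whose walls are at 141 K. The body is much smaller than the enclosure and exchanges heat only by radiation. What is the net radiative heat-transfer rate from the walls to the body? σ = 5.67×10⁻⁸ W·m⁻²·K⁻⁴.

P_net ≈ 2.39 W

For a small grey body in a large enclosure: P_net = εσA(T_body⁴ − T_wall⁴).
A = 4πr² = 0.1257 m²; T_body⁴ − T_wall⁴ = 5.134×10⁶ − 3.953×10⁸ = -3.901×10⁸ K⁴.
|P_net| = 0.86·5.67×10⁻⁸·0.1257·3.901×10⁸.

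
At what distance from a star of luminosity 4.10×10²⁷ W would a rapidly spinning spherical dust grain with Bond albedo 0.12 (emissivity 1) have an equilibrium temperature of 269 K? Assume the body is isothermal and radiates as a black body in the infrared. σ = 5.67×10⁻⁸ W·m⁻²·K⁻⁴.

d ≈ 4.92×10¹¹ m

For an isothermal black-emitting sphere, (1−a)S·πr² = σ·4πr²·T⁴ ⇒ S = 4σT⁴/(1−a).
S = 4·5.67×10⁻⁸·(269)⁴/0.880 = 1349 W/m².
Flux falls as S = L/(4πd²), so d = √(L/(4πS)) = √(4.10×10²⁷/(4π·1349)).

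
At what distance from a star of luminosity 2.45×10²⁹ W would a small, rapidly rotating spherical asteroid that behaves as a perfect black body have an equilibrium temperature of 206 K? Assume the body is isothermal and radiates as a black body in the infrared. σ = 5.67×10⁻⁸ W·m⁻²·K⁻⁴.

For an isothermal black-emitting sphere, (1−a)S·πr² = σ·4πr²·T⁴ ⇒ S = 4σT⁴/(1−a).
S = 4·5.67×10⁻⁸·(206)⁴/1.00 = 408.4 W/m².
Flux falls as S = L/(4πd²), so d = √(L/(4πS)) = √(2.45×10²⁹/(4π·408.4)).

d ≈ 6.91×10¹² m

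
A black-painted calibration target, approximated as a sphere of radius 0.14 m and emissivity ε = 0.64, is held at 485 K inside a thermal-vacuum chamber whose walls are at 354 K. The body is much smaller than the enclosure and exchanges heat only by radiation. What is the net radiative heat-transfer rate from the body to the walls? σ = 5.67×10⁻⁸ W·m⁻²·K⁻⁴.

P_net ≈ 354 W

For a small grey body in a large enclosure: P_net = εσA(T_body⁴ − T_wall⁴).
A = 4πr² = 0.2463 m²; T_body⁴ − T_wall⁴ = 5.533×10¹⁰ − 1.570×10¹⁰ = 3.963×10¹⁰ K⁴.
|P_net| = 0.64·5.67×10⁻⁸·0.2463·3.963×10¹⁰.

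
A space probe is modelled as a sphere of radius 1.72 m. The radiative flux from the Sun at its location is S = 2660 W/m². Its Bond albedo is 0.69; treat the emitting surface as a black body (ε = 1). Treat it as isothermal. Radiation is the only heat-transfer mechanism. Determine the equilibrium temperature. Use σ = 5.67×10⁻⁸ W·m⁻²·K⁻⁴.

At equilibrium, absorbed power = emitted power.
Absorbing cross-section = πr² = 9.294 m²; emitting surface = 4πr² = 37.18 m² (ratio 4).
(1−a)S·A_cross = εσ·A_surf·T⁴  ⇒  T⁴ = (1−a)S/(4σ).
T⁴ = 0.310·2660/(4·5.67×10⁻⁸) = 3.636×10⁹ K⁴.
T = (3.636×10⁹)^(1/4).

T ≈ 246 K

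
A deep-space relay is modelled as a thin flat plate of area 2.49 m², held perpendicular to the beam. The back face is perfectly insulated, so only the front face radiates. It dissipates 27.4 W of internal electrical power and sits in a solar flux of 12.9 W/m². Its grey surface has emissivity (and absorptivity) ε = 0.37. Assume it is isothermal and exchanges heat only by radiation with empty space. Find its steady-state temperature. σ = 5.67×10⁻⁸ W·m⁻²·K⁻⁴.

At steady state, absorbed solar power + internal power = radiated power.
Absorbed: α·S·A_cross = 0.37·12.9·2.490 = 11.88 W (cross-section A).
Total input = 11.88 + 27.4 = 39.28 W.
Radiated: εσ·A_surf·T⁴ with A_surf = A = 2.490 m².
T⁴ = 39.28/(0.37·5.67×10⁻⁸·2.490) = 7.520×10⁸ K⁴.

T ≈ 166 K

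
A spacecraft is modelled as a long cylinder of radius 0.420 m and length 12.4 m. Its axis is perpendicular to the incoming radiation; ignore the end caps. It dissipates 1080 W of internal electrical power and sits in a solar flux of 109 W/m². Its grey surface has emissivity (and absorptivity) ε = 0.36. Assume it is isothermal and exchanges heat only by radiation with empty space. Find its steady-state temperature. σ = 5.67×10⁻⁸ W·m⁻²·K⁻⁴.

T ≈ 217 K

At steady state, absorbed solar power + internal power = radiated power.
Absorbed: α·S·A_cross = 0.36·109·10.42 = 408.7 W (cross-section 2rL).
Total input = 408.7 + 1080 = 1489 W.
Radiated: εσ·A_surf·T⁴ with A_surf = 2πrL = 32.72 m².
T⁴ = 1489/(0.36·5.67×10⁻⁸·32.72) = 2.229×10⁹ K⁴.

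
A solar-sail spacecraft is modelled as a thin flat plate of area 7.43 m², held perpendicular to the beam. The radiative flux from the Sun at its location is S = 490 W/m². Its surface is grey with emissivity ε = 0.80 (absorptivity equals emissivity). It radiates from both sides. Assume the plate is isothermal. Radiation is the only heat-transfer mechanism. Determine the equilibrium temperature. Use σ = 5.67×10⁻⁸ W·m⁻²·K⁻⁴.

At equilibrium, absorbed power = emitted power.
Absorbing cross-section = A = 7.430 m²; emitting surface = 2A = 14.86 m² (ratio 2).
εS·A_cross = εσ·A_surf·T⁴  ⇒  T⁴ = S/(2σ)   (ε cancels).
T⁴ = 490/(2·5.67×10⁻⁸) = 4.321×10⁹ K⁴.
T = (4.321×10⁹)^(1/4).

T ≈ 256 K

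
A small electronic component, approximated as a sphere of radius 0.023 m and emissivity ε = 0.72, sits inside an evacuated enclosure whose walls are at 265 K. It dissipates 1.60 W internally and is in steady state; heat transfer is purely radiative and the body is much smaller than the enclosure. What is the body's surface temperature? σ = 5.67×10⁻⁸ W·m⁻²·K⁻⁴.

T ≈ 323 K

For a small grey body in a large enclosure, net radiated power = εσA(T⁴ − T_w⁴).
Steady state: P = εσA(T⁴ − T_w⁴) with A = 4πr² = 0.006648 m².
T⁴ = P/(εσA) + T_w⁴ = 1.60/(0.72·5.67×10⁻⁸·0.006648) + (265)⁴
    = 5.896×10⁹ + 4.932×10⁹ = 1.083×10¹⁰ K⁴.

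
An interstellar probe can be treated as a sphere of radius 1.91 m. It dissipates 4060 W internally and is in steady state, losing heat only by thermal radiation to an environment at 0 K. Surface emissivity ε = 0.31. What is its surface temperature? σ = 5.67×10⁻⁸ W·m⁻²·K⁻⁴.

Steady state: internal power = radiated power, P = εσA T⁴.
Radiating area A = 4πr² = 45.84 m².
T⁴ = P/(εσA) = 4060/(0.31·5.67×10⁻⁸·45.84) = 5.039×10⁹ K⁴.
T = (5.039×10⁹)^(1/4).

T ≈ 266 K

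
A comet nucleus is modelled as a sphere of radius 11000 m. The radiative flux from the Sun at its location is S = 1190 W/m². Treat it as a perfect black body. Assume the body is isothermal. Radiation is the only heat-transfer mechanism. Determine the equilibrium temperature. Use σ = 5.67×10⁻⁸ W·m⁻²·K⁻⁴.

T ≈ 269 K

At equilibrium, absorbed power = emitted power.
Absorbing cross-section = πr² = 3.801×10⁸ m²; emitting surface = 4πr² = 1.521×10⁹ m² (ratio 4).
S·A_cross = εσ·A_surf·T⁴  ⇒  T⁴ = S/(4σ).
T⁴ = 1.00·1190/(4·5.67×10⁻⁸) = 5.247×10⁹ K⁴.
T = (5.247×10⁹)^(1/4).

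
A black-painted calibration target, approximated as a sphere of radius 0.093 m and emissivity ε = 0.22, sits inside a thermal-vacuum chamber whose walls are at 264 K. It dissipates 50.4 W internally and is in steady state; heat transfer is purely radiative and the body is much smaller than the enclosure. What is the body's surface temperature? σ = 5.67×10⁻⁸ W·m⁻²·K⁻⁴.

T ≈ 453 K

For a small grey body in a large enclosure, net radiated power = εσA(T⁴ − T_w⁴).
Steady state: P = εσA(T⁴ − T_w⁴) with A = 4πr² = 0.1087 m².
T⁴ = P/(εσA) + T_w⁴ = 50.4/(0.22·5.67×10⁻⁸·0.1087) + (264)⁴
    = 3.717×10¹⁰ + 4.858×10⁹ = 4.203×10¹⁰ K⁴.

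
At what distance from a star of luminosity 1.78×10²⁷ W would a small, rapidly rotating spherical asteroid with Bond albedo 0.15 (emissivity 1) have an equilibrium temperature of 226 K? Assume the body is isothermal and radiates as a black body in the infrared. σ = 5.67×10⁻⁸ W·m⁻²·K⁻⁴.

d ≈ 4.51×10¹¹ m

For an isothermal black-emitting sphere, (1−a)S·πr² = σ·4πr²·T⁴ ⇒ S = 4σT⁴/(1−a).
S = 4·5.67×10⁻⁸·(226)⁴/0.850 = 696.1 W/m².
Flux falls as S = L/(4πd²), so d = √(L/(4πS)) = √(1.78×10²⁷/(4π·696.1)).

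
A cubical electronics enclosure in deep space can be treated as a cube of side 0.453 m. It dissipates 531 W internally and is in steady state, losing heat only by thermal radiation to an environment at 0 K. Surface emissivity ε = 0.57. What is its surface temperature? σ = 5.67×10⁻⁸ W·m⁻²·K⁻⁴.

T ≈ 340 K

Steady state: internal power = radiated power, P = εσA T⁴.
Radiating area A = 6L² = 1.231 m².
T⁴ = P/(εσA) = 531/(0.57·5.67×10⁻⁸·1.231) = 1.334×10¹⁰ K⁴.
T = (1.334×10¹⁰)^(1/4).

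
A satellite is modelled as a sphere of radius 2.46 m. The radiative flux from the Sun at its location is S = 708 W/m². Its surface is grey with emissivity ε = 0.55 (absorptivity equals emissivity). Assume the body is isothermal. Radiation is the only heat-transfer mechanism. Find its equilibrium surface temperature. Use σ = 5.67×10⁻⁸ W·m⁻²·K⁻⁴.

At equilibrium, absorbed power = emitted power.
Absorbing cross-section = πr² = 19.01 m²; emitting surface = 4πr² = 76.05 m² (ratio 4).
εS·A_cross = εσ·A_surf·T⁴  ⇒  T⁴ = S/(4σ)   (ε cancels).
T⁴ = 708/(4·5.67×10⁻⁸) = 3.122×10⁹ K⁴.
T = (3.122×10⁹)^(1/4).

T ≈ 236 K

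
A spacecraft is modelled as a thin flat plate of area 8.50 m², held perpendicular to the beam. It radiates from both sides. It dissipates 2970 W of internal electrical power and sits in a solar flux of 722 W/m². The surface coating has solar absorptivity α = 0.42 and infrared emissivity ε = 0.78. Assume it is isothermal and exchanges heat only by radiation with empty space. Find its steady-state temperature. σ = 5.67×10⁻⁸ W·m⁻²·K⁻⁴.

At steady state, absorbed solar power + internal power = radiated power.
Absorbed: α·S·A_cross = 0.42·722·8.500 = 2578 W (cross-section A).
Total input = 2578 + 2970 = 5548 W.
Radiated: εσ·A_surf·T⁴ with A_surf = 2A = 17.00 m².
T⁴ = 5548/(0.78·5.67×10⁻⁸·17.00) = 7.379×10⁹ K⁴.

T ≈ 293 K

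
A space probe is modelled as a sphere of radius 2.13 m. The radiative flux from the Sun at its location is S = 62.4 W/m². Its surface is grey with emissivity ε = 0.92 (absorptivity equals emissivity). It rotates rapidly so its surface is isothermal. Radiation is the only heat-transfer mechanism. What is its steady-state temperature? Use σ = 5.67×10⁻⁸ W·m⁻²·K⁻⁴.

At equilibrium, absorbed power = emitted power.
Absorbing cross-section = πr² = 14.25 m²; emitting surface = 4πr² = 57.01 m² (ratio 4).
εS·A_cross = εσ·A_surf·T⁴  ⇒  T⁴ = S/(4σ)   (ε cancels).
T⁴ = 62.4/(4·5.67×10⁻⁸) = 2.751×10⁸ K⁴.
T = (2.751×10⁸)^(1/4).

T ≈ 129 K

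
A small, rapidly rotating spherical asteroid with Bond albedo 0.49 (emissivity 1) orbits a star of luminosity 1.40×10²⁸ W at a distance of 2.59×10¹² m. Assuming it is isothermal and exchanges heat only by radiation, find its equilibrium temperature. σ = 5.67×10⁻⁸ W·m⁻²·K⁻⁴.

T ≈ 139 K

First find the stellar flux at distance d: S = L/(4πd²) = 1.40×10²⁸/(4π·(2.59×10¹²)²) = 166.1 W/m².
For an isothermal sphere, absorbed (1−a)S·πr² = emitted σ·4πr²·T⁴, so T⁴ = (1−a)S/(4σ).
T⁴ = 0.510·166.1/(4·5.67×10⁻⁸) = 3.735×10⁸ K⁴.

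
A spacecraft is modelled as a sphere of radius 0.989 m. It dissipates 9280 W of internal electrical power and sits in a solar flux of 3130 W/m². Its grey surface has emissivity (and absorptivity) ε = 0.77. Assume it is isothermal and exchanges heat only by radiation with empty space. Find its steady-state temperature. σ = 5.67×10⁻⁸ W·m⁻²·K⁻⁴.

At steady state, absorbed solar power + internal power = radiated power.
Absorbed: α·S·A_cross = 0.77·3130·3.073 = 7406 W (cross-section πr²).
Total input = 7406 + 9280 = 16690 W.
Radiated: εσ·A_surf·T⁴ with A_surf = 4πr² = 12.29 m².
T⁴ = 16690/(0.77·5.67×10⁻⁸·12.29) = 3.109×10¹⁰ K⁴.

T ≈ 420 K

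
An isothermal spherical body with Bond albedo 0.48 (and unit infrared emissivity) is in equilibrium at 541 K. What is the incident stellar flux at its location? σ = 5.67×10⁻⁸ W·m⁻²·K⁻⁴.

(1−a)S·πr² = σ·4πr²·T⁴ ⇒ S = 4σT⁴/(1−a).
S = 4·5.67×10⁻⁸·8.566×10¹⁰/0.520.

S ≈ 37400 W/m²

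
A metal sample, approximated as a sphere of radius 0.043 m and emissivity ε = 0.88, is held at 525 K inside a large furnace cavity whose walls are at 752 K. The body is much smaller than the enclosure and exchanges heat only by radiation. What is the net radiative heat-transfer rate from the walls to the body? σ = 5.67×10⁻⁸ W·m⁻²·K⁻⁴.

P_net ≈ 283 W

For a small grey body in a large enclosure: P_net = εσA(T_body⁴ − T_wall⁴).
A = 4πr² = 0.02324 m²; T_body⁴ − T_wall⁴ = 7.597×10¹⁰ − 3.198×10¹¹ = -2.438×10¹¹ K⁴.
|P_net| = 0.88·5.67×10⁻⁸·0.02324·2.438×10¹¹.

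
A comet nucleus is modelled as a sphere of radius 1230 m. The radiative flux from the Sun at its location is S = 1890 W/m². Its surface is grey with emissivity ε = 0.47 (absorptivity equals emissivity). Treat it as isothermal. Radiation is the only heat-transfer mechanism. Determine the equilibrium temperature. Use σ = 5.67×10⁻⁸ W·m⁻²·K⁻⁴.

T ≈ 302 K

At equilibrium, absorbed power = emitted power.
Absorbing cross-section = πr² = 4.753×10⁶ m²; emitting surface = 4πr² = 1.901×10⁷ m² (ratio 4).
εS·A_cross = εσ·A_surf·T⁴  ⇒  T⁴ = S/(4σ)   (ε cancels).
T⁴ = 1890/(4·5.67×10⁻⁸) = 8.333×10⁹ K⁴.
T = (8.333×10⁹)^(1/4).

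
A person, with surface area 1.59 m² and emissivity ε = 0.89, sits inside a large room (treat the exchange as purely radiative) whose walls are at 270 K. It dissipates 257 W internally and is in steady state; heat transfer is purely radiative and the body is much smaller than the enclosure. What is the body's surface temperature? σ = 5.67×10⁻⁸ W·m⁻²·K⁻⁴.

For a small grey body in a large enclosure, net radiated power = εσA(T⁴ − T_w⁴).
Steady state: P = εσA(T⁴ − T_w⁴) with A = 1.59 m².
T⁴ = P/(εσA) + T_w⁴ = 257/(0.89·5.67×10⁻⁸·1.590) + (270)⁴
    = 3.203×10⁹ + 5.314×10⁹ = 8.517×10⁹ K⁴.

T ≈ 304 K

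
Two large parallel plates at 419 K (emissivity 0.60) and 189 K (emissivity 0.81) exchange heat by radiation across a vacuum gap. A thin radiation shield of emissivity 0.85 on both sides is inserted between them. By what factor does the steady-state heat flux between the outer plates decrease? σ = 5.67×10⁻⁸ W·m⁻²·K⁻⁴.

factor ≈ 1.71

Without shield: q₀ = σΔ(T⁴)/(1/ε₁+1/ε₂−1) with denominator 1.901.
With shield the two gaps are in series; the resistances add: (1/ε₁+1/ε_s−1)+(1/ε_s+1/ε₂−1) = 1.843+1.411 = 3.254.
Heat-flux ratio q₀/q = 3.254/1.901.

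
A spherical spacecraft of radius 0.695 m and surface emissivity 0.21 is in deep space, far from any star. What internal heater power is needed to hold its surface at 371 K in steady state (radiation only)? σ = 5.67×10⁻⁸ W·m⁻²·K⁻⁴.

P ≈ 1370 W

P = εσ·4πr²·T⁴.
4πr² = 6.070 m²; T⁴ = 1.895×10¹⁰ K⁴.
P = 0.21·5.67×10⁻⁸·6.070·1.895×10¹⁰.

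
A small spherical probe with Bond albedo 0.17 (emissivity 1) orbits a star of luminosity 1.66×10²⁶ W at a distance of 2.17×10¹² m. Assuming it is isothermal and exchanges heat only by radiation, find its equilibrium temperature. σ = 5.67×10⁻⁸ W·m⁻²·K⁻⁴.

First find the stellar flux at distance d: S = L/(4πd²) = 1.66×10²⁶/(4π·(2.17×10¹²)²) = 2.805 W/m².
For an isothermal sphere, absorbed (1−a)S·πr² = emitted σ·4πr²·T⁴, so T⁴ = (1−a)S/(4σ).
T⁴ = 0.830·2.805/(4·5.67×10⁻⁸) = 1.027×10⁷ K⁴.

T ≈ 56.6 K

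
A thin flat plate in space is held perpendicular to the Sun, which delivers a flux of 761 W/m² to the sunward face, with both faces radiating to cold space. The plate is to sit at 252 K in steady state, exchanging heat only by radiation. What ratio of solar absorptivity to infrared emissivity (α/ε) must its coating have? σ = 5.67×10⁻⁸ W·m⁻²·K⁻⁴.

α/ε ≈ 0.601

Balance: αS·A = εσ·2A·T⁴ ⇒ α/ε = 2σT⁴/S.
α/ε = 2·5.67×10⁻⁸·(252)⁴/761 = 2·5.67×10⁻⁸·4.033×10⁹/761.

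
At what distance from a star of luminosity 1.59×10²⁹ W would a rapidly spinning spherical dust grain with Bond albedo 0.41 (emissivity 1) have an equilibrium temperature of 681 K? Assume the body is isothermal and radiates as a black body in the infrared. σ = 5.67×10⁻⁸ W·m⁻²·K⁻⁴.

d ≈ 3.91×10¹¹ m

For an isothermal black-emitting sphere, (1−a)S·πr² = σ·4πr²·T⁴ ⇒ S = 4σT⁴/(1−a).
S = 4·5.67×10⁻⁸·(681)⁴/0.590 = 82680 W/m².
Flux falls as S = L/(4πd²), so d = √(L/(4πS)) = √(1.59×10²⁹/(4π·82680)).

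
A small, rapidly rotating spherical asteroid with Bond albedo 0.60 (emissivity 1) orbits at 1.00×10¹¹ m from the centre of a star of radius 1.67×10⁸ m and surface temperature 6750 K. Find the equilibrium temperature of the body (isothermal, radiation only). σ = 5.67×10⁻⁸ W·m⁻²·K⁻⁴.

The star's surface emits σT_*⁴; at distance d the flux is S = σT_*⁴(R_*/d)².
S = 5.67×10⁻⁸·(6750)⁴·(1.67×10⁸/1.00×10¹¹)² = 328.3 W/m².
For an isothermal sphere T⁴ = (1−a)S/(4σ) = 5.790×10⁸ K⁴.

T ≈ 155 K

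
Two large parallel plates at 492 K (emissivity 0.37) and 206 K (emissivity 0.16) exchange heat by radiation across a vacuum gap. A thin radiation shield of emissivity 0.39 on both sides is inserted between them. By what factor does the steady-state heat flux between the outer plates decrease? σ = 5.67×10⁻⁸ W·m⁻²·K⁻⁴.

Without shield: q₀ = σΔ(T⁴)/(1/ε₁+1/ε₂−1) with denominator 7.953.
With shield the two gaps are in series; the resistances add: (1/ε₁+1/ε_s−1)+(1/ε_s+1/ε₂−1) = 4.267+7.814 = 12.08.
Heat-flux ratio q₀/q = 12.08/7.953.

factor ≈ 1.52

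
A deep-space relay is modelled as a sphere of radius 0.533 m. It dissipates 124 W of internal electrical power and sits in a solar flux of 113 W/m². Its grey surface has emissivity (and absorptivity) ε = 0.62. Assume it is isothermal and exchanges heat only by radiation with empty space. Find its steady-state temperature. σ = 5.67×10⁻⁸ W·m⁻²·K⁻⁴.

T ≈ 196 K

At steady state, absorbed solar power + internal power = radiated power.
Absorbed: α·S·A_cross = 0.62·113·0.8925 = 62.53 W (cross-section πr²).
Total input = 62.53 + 124 = 186.5 W.
Radiated: εσ·A_surf·T⁴ with A_surf = 4πr² = 3.570 m².
T⁴ = 186.5/(0.62·5.67×10⁻⁸·3.570) = 1.486×10⁹ K⁴.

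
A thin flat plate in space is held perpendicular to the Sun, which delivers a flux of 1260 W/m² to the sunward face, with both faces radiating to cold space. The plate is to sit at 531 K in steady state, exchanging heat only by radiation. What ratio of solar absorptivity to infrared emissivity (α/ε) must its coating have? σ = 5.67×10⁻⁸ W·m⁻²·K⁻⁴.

Balance: αS·A = εσ·2A·T⁴ ⇒ α/ε = 2σT⁴/S.
α/ε = 2·5.67×10⁻⁸·(531)⁴/1260 = 2·5.67×10⁻⁸·7.950×10¹⁰/1260.

α/ε ≈ 7.16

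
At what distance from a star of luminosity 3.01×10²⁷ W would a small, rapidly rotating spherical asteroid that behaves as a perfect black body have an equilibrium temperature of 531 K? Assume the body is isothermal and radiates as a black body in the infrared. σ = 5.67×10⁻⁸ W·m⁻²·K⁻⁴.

For an isothermal black-emitting sphere, (1−a)S·πr² = σ·4πr²·T⁴ ⇒ S = 4σT⁴/(1−a).
S = 4·5.67×10⁻⁸·(531)⁴/1.00 = 18030 W/m².
Flux falls as S = L/(4πd²), so d = √(L/(4πS)) = √(3.01×10²⁷/(4π·18030)).

d ≈ 1.15×10¹¹ m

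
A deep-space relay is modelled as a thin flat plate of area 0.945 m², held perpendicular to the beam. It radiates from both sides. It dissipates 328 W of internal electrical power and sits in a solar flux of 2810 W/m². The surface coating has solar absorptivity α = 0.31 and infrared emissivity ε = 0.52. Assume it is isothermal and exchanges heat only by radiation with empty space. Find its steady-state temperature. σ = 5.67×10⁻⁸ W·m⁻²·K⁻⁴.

At steady state, absorbed solar power + internal power = radiated power.
Absorbed: α·S·A_cross = 0.31·2810·0.9450 = 823.2 W (cross-section A).
Total input = 823.2 + 328 = 1151 W.
Radiated: εσ·A_surf·T⁴ with A_surf = 2A = 1.890 m².
T⁴ = 1151/(0.52·5.67×10⁻⁸·1.890) = 2.066×10¹⁰ K⁴.

T ≈ 379 K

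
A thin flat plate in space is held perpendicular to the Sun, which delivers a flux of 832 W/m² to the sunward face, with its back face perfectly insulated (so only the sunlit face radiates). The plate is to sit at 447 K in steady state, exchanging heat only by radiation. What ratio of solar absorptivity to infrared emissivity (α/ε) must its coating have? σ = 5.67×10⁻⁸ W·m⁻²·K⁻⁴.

Balance: αS·A = εσ·1A·T⁴ ⇒ α/ε = σT⁴/S.
α/ε = 5.67×10⁻⁸·(447)⁴/832 = 5.67×10⁻⁸·3.992×10¹⁰/832.

α/ε ≈ 2.72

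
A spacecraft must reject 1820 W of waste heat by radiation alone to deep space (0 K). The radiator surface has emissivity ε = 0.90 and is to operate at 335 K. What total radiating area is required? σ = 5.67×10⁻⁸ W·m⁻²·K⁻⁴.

A ≈ 2.83 m²

P = εσA T⁴ ⇒ A = P/(εσT⁴).
T⁴ = 1.259×10¹⁰ K⁴.
A = 1820/(0.90 × 5.67×10⁻⁸ × 1.259×10¹⁰).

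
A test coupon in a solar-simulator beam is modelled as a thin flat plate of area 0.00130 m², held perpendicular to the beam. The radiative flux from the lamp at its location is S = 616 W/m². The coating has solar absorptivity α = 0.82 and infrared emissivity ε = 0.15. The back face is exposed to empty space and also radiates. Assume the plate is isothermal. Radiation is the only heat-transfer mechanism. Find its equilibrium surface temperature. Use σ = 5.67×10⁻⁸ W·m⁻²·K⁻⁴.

T ≈ 415 K

At equilibrium, absorbed power = emitted power.
Absorbing cross-section = A = 0.001300 m²; emitting surface = 2A = 0.002600 m² (ratio 2).
αS·A_cross = εσ·A_surf·T⁴  ⇒  T⁴ = αS/(ε·2σ).
T⁴ = 0.820·616/(0.15·2·5.67×10⁻⁸) = 2.970×10¹⁰ K⁴.
T = (2.970×10¹⁰)^(1/4).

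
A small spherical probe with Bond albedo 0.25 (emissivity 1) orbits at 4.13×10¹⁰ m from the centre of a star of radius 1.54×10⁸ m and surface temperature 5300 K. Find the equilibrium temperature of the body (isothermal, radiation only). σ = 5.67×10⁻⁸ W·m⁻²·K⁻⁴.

The star's surface emits σT_*⁴; at distance d the flux is S = σT_*⁴(R_*/d)².
S = 5.67×10⁻⁸·(5300)⁴·(1.54×10⁸/4.13×10¹⁰)² = 622.1 W/m².
For an isothermal sphere T⁴ = (1−a)S/(4σ) = 2.057×10⁹ K⁴.

T ≈ 213 K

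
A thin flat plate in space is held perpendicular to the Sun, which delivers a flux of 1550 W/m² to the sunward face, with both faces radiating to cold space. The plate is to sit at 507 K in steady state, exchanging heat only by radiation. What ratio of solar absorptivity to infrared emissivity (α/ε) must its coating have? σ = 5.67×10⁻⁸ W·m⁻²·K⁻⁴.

Balance: αS·A = εσ·2A·T⁴ ⇒ α/ε = 2σT⁴/S.
α/ε = 2·5.67×10⁻⁸·(507)⁴/1550 = 2·5.67×10⁻⁸·6.607×10¹⁰/1550.

α/ε ≈ 4.83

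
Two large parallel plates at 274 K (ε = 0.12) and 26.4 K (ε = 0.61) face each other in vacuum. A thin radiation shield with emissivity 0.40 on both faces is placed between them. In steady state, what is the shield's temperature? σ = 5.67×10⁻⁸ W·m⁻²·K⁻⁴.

T_s ≈ 192 K

In steady state the net flux on the hot side equals that on the cold side.
σ(T₁⁴−T_s⁴)/D₁ = σ(T_s⁴−T₂⁴)/D₂, with D₁ = 1/ε₁+1/ε_s−1 = 9.833, D₂ = 1/ε_s+1/ε₂−1 = 3.139.
Solve for T_s⁴: T_s⁴ = (D₂·T₁⁴ + D₁·T₂⁴)/(D₁+D₂) = 1.364×10⁹ K⁴.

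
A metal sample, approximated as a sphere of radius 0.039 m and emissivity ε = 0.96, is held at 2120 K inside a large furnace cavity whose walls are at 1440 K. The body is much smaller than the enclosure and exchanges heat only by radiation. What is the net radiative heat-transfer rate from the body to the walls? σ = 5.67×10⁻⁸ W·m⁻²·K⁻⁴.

P_net ≈ 16500 W

For a small grey body in a large enclosure: P_net = εσA(T_body⁴ − T_wall⁴).
A = 4πr² = 0.01911 m²; T_body⁴ − T_wall⁴ = 2.020×10¹³ − 4.300×10¹² = 1.590×10¹³ K⁴.
|P_net| = 0.96·5.67×10⁻⁸·0.01911·1.590×10¹³.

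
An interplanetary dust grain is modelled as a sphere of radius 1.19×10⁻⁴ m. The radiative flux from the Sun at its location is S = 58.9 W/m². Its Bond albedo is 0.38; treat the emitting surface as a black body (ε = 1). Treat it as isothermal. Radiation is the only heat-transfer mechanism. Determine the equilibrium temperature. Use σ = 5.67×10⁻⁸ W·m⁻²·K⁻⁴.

At equilibrium, absorbed power = emitted power.
Absorbing cross-section = πr² = 4.449×10⁻⁸ m²; emitting surface = 4πr² = 1.780×10⁻⁷ m² (ratio 4).
(1−a)S·A_cross = εσ·A_surf·T⁴  ⇒  T⁴ = (1−a)S/(4σ).
T⁴ = 0.620·58.9/(4·5.67×10⁻⁸) = 1.610×10⁸ K⁴.
T = (1.610×10⁸)^(1/4).

T ≈ 113 K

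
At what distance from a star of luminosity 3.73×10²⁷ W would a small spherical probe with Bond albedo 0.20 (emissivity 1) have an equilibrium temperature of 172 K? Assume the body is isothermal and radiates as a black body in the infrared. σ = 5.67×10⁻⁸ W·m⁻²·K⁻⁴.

d ≈ 1.09×10¹² m

For an isothermal black-emitting sphere, (1−a)S·πr² = σ·4πr²·T⁴ ⇒ S = 4σT⁴/(1−a).
S = 4·5.67×10⁻⁸·(172)⁴/0.800 = 248.1 W/m².
Flux falls as S = L/(4πd²), so d = √(L/(4πS)) = √(3.73×10²⁷/(4π·248.1)).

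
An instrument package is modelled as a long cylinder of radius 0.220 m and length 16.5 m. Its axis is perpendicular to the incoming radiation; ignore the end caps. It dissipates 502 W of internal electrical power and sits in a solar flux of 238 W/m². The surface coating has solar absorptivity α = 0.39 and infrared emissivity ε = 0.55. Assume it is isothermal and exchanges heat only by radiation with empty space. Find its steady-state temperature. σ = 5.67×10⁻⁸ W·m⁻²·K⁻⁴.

At steady state, absorbed solar power + internal power = radiated power.
Absorbed: α·S·A_cross = 0.39·238·7.260 = 673.9 W (cross-section 2rL).
Total input = 673.9 + 502 = 1176 W.
Radiated: εσ·A_surf·T⁴ with A_surf = 2πrL = 22.81 m².
T⁴ = 1176/(0.55·5.67×10⁻⁸·22.81) = 1.653×10⁹ K⁴.

T ≈ 202 K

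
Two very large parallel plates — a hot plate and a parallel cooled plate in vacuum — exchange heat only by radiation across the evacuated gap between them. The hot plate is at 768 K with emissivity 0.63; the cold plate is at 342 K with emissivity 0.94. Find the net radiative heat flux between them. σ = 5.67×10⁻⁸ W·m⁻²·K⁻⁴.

q ≈ 11500 W/m²

For two infinite grey parallel plates, q = σ(T₁⁴ − T₂⁴)/(1/ε₁ + 1/ε₂ − 1).
T₁⁴ − T₂⁴ = 3.479×10¹¹ − 1.368×10¹⁰ = 3.342×10¹¹ K⁴.
1/ε₁ + 1/ε₂ − 1 = 1.587 + 1.064 − 1 = 1.651.
q = 5.67×10⁻⁸ × 3.342×10¹¹ / 1.651.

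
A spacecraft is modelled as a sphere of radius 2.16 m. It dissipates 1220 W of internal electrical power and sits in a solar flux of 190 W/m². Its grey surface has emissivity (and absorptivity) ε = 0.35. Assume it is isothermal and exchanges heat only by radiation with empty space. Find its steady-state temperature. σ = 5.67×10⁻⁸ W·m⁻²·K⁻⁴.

T ≈ 208 K

At steady state, absorbed solar power + internal power = radiated power.
Absorbed: α·S·A_cross = 0.35·190·14.66 = 974.7 W (cross-section πr²).
Total input = 974.7 + 1220 = 2195 W.
Radiated: εσ·A_surf·T⁴ with A_surf = 4πr² = 58.63 m².
T⁴ = 2195/(0.35·5.67×10⁻⁸·58.63) = 1.886×10⁹ K⁴.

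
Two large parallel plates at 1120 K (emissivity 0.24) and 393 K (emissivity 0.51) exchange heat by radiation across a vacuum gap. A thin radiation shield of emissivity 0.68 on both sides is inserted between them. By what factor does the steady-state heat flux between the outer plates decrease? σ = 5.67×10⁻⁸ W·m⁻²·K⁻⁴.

Without shield: q₀ = σΔ(T⁴)/(1/ε₁+1/ε₂−1) with denominator 5.127.
With shield the two gaps are in series; the resistances add: (1/ε₁+1/ε_s−1)+(1/ε_s+1/ε₂−1) = 4.637+2.431 = 7.069.
Heat-flux ratio q₀/q = 7.069/5.127.

factor ≈ 1.38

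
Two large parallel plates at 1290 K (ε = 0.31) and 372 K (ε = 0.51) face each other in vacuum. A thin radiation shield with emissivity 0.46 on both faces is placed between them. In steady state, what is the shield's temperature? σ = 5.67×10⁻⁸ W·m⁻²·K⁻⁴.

T_s ≈ 1040 K

In steady state the net flux on the hot side equals that on the cold side.
σ(T₁⁴−T_s⁴)/D₁ = σ(T_s⁴−T₂⁴)/D₂, with D₁ = 1/ε₁+1/ε_s−1 = 4.400, D₂ = 1/ε_s+1/ε₂−1 = 3.135.
Solve for T_s⁴: T_s⁴ = (D₂·T₁⁴ + D₁·T₂⁴)/(D₁+D₂) = 1.163×10¹² K⁴.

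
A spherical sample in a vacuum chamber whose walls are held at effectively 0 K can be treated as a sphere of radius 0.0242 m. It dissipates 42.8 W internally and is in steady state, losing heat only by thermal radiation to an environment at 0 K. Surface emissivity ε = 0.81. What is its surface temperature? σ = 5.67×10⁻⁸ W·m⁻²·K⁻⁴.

T ≈ 597 K

Steady state: internal power = radiated power, P = εσA T⁴.
Radiating area A = 4πr² = 0.007359 m².
T⁴ = P/(εσA) = 42.8/(0.81·5.67×10⁻⁸·0.007359) = 1.266×10¹¹ K⁴.
T = (1.266×10¹¹)^(1/4).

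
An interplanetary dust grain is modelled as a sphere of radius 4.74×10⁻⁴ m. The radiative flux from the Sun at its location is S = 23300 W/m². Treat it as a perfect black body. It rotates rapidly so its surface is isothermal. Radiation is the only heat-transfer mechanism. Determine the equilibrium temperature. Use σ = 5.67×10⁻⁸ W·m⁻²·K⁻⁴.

At equilibrium, absorbed power = emitted power.
Absorbing cross-section = πr² = 7.058×10⁻⁷ m²; emitting surface = 4πr² = 2.823×10⁻⁶ m² (ratio 4).
S·A_cross = εσ·A_surf·T⁴  ⇒  T⁴ = S/(4σ).
T⁴ = 1.00·23300/(4·5.67×10⁻⁸) = 1.027×10¹¹ K⁴.
T = (1.027×10¹¹)^(1/4).

T ≈ 566 K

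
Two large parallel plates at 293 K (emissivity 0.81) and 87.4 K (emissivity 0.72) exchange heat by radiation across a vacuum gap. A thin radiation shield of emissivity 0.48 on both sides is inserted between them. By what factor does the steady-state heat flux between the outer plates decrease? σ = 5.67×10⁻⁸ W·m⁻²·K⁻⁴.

Without shield: q₀ = σΔ(T⁴)/(1/ε₁+1/ε₂−1) with denominator 1.623.
With shield the two gaps are in series; the resistances add: (1/ε₁+1/ε_s−1)+(1/ε_s+1/ε₂−1) = 2.318+2.472 = 4.790.
Heat-flux ratio q₀/q = 4.790/1.623.

factor ≈ 2.95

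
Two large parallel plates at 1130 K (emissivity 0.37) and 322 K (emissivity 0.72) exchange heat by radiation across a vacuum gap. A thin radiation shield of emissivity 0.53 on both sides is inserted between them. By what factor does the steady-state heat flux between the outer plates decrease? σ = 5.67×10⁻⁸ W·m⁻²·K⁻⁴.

factor ≈ 1.90

Without shield: q₀ = σΔ(T⁴)/(1/ε₁+1/ε₂−1) with denominator 3.092.
With shield the two gaps are in series; the resistances add: (1/ε₁+1/ε_s−1)+(1/ε_s+1/ε₂−1) = 3.589+2.276 = 5.865.
Heat-flux ratio q₀/q = 5.865/3.092.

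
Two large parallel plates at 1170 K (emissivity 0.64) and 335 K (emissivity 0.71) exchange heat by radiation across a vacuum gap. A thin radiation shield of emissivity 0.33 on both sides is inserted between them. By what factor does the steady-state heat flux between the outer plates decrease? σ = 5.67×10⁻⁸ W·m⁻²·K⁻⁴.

Without shield: q₀ = σΔ(T⁴)/(1/ε₁+1/ε₂−1) with denominator 1.971.
With shield the two gaps are in series; the resistances add: (1/ε₁+1/ε_s−1)+(1/ε_s+1/ε₂−1) = 3.593+3.439 = 7.032.
Heat-flux ratio q₀/q = 7.032/1.971.

factor ≈ 3.57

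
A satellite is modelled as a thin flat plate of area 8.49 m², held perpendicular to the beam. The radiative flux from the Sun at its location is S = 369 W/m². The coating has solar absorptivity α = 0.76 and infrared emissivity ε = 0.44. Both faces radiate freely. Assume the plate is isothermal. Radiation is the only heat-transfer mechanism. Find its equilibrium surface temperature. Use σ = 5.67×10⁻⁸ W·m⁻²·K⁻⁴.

At equilibrium, absorbed power = emitted power.
Absorbing cross-section = A = 8.490 m²; emitting surface = 2A = 16.98 m² (ratio 2).
αS·A_cross = εσ·A_surf·T⁴  ⇒  T⁴ = αS/(ε·2σ).
T⁴ = 0.760·369/(0.44·2·5.67×10⁻⁸) = 5.620×10⁹ K⁴.
T = (5.620×10⁹)^(1/4).

T ≈ 274 K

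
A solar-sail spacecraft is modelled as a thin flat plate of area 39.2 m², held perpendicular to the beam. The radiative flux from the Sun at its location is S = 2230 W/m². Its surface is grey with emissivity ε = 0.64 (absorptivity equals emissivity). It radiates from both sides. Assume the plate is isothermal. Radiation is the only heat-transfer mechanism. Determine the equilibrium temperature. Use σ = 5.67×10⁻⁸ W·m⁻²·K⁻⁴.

At equilibrium, absorbed power = emitted power.
Absorbing cross-section = A = 39.20 m²; emitting surface = 2A = 78.40 m² (ratio 2).
εS·A_cross = εσ·A_surf·T⁴  ⇒  T⁴ = S/(2σ)   (ε cancels).
T⁴ = 2230/(2·5.67×10⁻⁸) = 1.966×10¹⁰ K⁴.
T = (1.966×10¹⁰)^(1/4).

T ≈ 374 K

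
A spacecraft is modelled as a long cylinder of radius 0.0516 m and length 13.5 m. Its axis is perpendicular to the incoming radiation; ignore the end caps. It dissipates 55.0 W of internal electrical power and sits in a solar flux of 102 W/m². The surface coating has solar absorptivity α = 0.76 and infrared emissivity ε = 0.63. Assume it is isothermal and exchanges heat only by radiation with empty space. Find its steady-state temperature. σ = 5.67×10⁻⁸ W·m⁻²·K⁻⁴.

At steady state, absorbed solar power + internal power = radiated power.
Absorbed: α·S·A_cross = 0.76·102·1.393 = 108.0 W (cross-section 2rL).
Total input = 108.0 + 55.0 = 163.0 W.
Radiated: εσ·A_surf·T⁴ with A_surf = 2πrL = 4.377 m².
T⁴ = 163.0/(0.63·5.67×10⁻⁸·4.377) = 1.043×10⁹ K⁴.

T ≈ 180 K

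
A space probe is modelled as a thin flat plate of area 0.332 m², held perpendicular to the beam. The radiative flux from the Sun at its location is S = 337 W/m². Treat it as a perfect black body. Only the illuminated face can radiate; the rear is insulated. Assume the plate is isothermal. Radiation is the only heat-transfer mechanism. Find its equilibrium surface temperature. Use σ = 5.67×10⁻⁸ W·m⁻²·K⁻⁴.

At equilibrium, absorbed power = emitted power.
Absorbing cross-section = A = 0.3320 m²; emitting surface = A = 0.3320 m² (ratio 1).
S·A_cross = εσ·A_surf·T⁴  ⇒  T⁴ = S/(1σ).
T⁴ = 1.00·337/(1·5.67×10⁻⁸) = 5.944×10⁹ K⁴.
T = (5.944×10⁹)^(1/4).

T ≈ 278 K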